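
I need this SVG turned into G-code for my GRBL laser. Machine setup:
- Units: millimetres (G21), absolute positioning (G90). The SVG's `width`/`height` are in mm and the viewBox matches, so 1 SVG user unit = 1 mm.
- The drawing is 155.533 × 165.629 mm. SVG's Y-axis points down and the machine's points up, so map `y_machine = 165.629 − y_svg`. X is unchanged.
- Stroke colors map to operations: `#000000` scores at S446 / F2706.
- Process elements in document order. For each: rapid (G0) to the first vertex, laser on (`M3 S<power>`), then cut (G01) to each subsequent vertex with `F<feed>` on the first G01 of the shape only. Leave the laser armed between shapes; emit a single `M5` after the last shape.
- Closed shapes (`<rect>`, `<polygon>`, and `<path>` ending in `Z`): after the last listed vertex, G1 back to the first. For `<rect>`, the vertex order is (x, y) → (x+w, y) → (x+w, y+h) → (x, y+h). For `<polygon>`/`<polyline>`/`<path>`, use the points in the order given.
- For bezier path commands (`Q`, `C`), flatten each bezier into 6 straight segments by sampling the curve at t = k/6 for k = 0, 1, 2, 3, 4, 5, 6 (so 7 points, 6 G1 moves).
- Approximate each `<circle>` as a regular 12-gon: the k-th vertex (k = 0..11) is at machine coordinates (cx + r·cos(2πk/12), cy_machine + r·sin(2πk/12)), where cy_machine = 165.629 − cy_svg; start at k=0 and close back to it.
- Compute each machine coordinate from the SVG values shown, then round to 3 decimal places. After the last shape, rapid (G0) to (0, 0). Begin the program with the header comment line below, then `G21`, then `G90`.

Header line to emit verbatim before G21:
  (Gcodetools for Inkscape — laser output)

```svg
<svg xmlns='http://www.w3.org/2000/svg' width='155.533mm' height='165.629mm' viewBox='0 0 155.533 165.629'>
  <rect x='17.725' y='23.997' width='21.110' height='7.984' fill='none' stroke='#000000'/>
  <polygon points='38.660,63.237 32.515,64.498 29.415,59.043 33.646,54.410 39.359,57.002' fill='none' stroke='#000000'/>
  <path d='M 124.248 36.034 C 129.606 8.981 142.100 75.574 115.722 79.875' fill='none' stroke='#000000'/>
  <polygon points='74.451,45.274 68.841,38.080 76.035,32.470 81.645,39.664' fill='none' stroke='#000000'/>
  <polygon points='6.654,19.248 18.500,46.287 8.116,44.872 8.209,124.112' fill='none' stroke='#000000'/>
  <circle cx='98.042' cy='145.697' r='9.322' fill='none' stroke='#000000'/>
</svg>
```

(Gcodetools for Inkscape — laser output)
G21
G90
G0 X17.725 Y141.632
M3 S446
G01 X38.835 Y141.632 F2706
G01 X38.835 Y133.648
G01 X17.725 Y133.648
G01 X17.725 Y141.632
G0 X38.660 Y102.392
M3 S446
G01 X32.515 Y101.131 F2706
G01 X29.415 Y106.586
G01 X33.646 Y111.219
G01 X39.359 Y108.627
G01 X38.660 Y102.392
G0 X124.248 Y129.595
M3 S446
G01 X127.309 Y136.040 F2706
G01 X130.281 Y131.208
G01 X131.886 Y119.432
G01 X130.847 Y105.044
G01 X125.885 Y92.374
G01 X115.722 Y85.754
G0 X74.451 Y120.355
M3 S446
G01 X68.841 Y127.549 F2706
G01 X76.035 Y133.159
G01 X81.645 Y125.965
G01 X74.451 Y120.355
G0 X6.654 Y146.381
M3 S446
G01 X18.500 Y119.342 F2706
G01 X8.116 Y120.757
G01 X8.209 Y41.517
G01 X6.654 Y146.381
G0 X107.364 Y19.932
M3 S446
G01 X106.115 Y24.593 F2706
G01 X102.703 Y28.005
G01 X98.042 Y29.254
G01 X93.381 Y28.005
G01 X89.969 Y24.593
G01 X88.720 Y19.932
G01 X89.969 Y15.271
G01 X93.381 Y11.859
G01 X98.042 Y10.610
G01 X102.703 Y11.859
G01 X106.115 Y15.271
G01 X107.364 Y19.932
M5
G0 X0.000 Y0.000

viewBox `0 0 155.533 165.629` with mm width/height → 1 unit = 1 mm. Flip: y_m = 165.629 − y_svg.

**Shape 1** — `<rect>` rectangle, stroke `#000000` → score (S446, F2706). Machine vertices: (17.725,141.632) → (38.835,141.632) → (38.835,133.648) → (17.725,133.648) → (17.725,141.632). Closed: final G1 returns to the first vertex.

**Shape 2** — `<polygon>` regular polygon, stroke `#000000` → score (S446, F2706). Machine vertices: (38.660,102.392) → (32.515,101.131) → (29.415,106.586) → (33.646,111.219) → (39.359,108.627) → (38.660,102.392). Closed: final G1 returns to the first vertex.

**Shape 3** — `<path>` cubic bezier, stroke `#000000` → score (S446, F2706). Control points (SVG): P0=(124.248,36.034), P1=(129.606,8.981), P2=(142.100,75.574), P3=(115.722,79.875); sampled at t=k/6. Machine vertices: (124.248,129.595) → (127.309,136.040) → (130.281,131.208) → (131.886,119.432) → (130.847,105.044) → (125.885,92.374) → (115.722,85.754). Open path.

**Shape 4** — `<polygon>` regular polygon, stroke `#000000` → score (S446, F2706). Machine vertices: (74.451,120.355) → (68.841,127.549) → (76.035,133.159) → (81.645,125.965) → (74.451,120.355). Closed: final G1 returns to the first vertex.

**Shape 5** — `<polygon>` closed polygon, stroke `#000000` → score (S446, F2706). Machine vertices: (6.654,146.381) → (18.500,119.342) → (8.116,120.757) → (8.209,41.517) → (6.654,146.381). Closed: final G1 returns to the first vertex.

**Shape 6** — `<circle>` circle, stroke `#000000` → score (S446, F2706). Machine vertices: (107.364,19.932) → (106.115,24.593) → (102.703,28.005) → (98.042,29.254) → (93.381,28.005) → (89.969,24.593) → (88.720,19.932) → (89.969,15.271) → (93.381,11.859) → (98.042,10.610) → (102.703,11.859) → (106.115,15.271) → (107.364,19.932). Closed: final G1 returns to the first vertex.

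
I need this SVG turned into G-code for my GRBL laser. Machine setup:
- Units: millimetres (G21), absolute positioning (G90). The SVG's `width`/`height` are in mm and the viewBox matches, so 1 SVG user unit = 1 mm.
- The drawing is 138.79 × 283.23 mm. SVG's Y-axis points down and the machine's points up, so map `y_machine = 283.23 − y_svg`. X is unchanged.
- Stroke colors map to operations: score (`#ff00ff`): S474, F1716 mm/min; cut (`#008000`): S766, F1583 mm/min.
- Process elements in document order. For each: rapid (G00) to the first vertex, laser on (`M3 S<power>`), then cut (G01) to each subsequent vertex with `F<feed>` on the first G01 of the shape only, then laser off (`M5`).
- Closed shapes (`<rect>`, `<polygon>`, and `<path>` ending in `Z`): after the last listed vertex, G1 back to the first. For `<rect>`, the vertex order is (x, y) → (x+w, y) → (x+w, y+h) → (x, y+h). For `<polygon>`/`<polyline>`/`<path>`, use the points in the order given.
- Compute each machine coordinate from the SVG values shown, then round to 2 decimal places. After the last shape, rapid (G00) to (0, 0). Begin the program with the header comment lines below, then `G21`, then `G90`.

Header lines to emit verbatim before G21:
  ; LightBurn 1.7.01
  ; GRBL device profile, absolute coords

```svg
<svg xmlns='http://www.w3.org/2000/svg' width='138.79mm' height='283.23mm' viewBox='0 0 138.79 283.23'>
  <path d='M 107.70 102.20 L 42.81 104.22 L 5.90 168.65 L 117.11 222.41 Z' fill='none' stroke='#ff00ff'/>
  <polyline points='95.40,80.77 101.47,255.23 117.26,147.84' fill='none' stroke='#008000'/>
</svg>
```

; LightBurn 1.7.01
; GRBL device profile, absolute coords
G21
G90
G00 X107.70 Y181.03
M3 S474
G01 X42.81 Y179.01 F1716
G01 X5.90 Y114.58
G01 X117.11 Y60.82
G01 X107.70 Y181.03
M5
G00 X95.40 Y202.46
M3 S766
G01 X101.47 Y28.00 F1583
G01 X117.26 Y135.39
M5
G00 X0.00 Y0.00

Since the viewBox matches the mm dimensions, user units are millimetres directly. The only transform is the Y-flip y_m = 283.23 − y_svg.

Shape 1 is a closed polygon drawn with `<path>`. Its stroke #ff00ff means score at S474, F1716. After flipping Y the toolpath is (107.70,181.03) → (42.81,179.01) → (5.90,114.58) → (117.11,60.82) → (107.70,181.03), returning to the start.

Shape 2 is a open polyline drawn with `<polyline>`. Its stroke #008000 means cut at S766, F1583. After flipping Y the toolpath is (95.40,202.46) → (101.47,28.00) → (117.26,135.39).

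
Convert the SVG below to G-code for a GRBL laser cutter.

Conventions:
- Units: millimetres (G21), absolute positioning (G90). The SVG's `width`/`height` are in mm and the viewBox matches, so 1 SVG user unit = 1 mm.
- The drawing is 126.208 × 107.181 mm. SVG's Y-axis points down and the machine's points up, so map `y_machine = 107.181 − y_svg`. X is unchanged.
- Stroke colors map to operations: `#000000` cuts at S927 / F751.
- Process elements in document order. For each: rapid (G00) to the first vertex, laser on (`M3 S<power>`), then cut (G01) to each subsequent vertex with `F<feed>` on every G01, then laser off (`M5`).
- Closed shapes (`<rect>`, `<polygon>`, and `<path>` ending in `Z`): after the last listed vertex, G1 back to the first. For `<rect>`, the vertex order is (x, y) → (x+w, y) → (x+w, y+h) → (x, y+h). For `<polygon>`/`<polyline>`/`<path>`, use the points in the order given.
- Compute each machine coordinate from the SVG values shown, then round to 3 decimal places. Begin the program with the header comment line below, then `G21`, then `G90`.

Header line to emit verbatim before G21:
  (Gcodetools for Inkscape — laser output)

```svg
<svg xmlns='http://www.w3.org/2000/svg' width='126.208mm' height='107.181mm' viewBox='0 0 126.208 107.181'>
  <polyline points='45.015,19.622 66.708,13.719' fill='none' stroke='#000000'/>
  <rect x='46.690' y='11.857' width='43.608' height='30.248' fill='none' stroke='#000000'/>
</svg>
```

(Gcodetools for Inkscape — laser output)
G21
G90
G00 X45.015 Y87.559
M3 S927
G01 X66.708 Y93.462 F751
M5
G00 X46.690 Y95.324
M3 S927
G01 X90.298 Y95.324 F751
G01 X90.298 Y65.076 F751
G01 X46.690 Y65.076 F751
G01 X46.690 Y95.324 F751
M5

viewBox `0 0 126.208 107.181` with mm width/height → 1 unit = 1 mm. Flip: y_m = 107.181 − y_svg.

**Shape 1** — `<polyline>` line segment, stroke `#000000` → cut (S927, F751). Machine vertices: (45.015,87.559) → (66.708,93.462). Open path.

**Shape 2** — `<rect>` rectangle, stroke `#000000` → cut (S927, F751). Machine vertices: (46.690,95.324) → (90.298,95.324) → (90.298,65.076) → (46.690,65.076) → (46.690,95.324). Closed: final G1 returns to the first vertex.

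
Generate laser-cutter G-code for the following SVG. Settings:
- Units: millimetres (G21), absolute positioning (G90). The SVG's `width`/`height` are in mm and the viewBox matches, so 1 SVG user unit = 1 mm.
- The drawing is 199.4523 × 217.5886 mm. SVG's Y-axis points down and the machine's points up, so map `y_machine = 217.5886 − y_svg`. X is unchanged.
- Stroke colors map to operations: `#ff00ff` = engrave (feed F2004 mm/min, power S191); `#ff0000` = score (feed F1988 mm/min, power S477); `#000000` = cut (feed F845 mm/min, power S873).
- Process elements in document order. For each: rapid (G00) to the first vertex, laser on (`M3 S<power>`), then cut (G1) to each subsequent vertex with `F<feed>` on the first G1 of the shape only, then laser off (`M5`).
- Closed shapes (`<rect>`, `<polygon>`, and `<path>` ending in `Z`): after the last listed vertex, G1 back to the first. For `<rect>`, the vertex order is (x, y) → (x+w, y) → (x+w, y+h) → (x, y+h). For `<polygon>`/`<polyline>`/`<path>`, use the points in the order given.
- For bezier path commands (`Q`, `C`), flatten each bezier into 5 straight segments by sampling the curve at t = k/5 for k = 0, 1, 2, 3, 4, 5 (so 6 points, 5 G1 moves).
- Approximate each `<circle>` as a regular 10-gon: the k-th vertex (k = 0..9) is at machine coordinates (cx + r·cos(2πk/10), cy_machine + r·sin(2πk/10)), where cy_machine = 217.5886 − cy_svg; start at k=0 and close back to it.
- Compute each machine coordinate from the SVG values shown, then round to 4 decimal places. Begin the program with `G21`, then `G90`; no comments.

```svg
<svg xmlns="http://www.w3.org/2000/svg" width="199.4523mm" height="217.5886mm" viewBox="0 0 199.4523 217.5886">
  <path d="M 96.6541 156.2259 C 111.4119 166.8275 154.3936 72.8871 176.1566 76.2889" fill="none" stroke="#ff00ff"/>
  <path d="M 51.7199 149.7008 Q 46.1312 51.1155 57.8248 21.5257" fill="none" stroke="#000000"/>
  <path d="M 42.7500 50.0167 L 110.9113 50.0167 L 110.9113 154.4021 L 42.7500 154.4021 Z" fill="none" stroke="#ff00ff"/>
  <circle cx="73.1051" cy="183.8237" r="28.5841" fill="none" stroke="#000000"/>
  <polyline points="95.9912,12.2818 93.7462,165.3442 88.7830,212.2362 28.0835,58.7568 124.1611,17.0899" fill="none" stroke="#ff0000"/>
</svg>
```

G21
G90
G00 X96.6541 Y61.3627
M3 S191
G1 X108.5001 Y65.9317 F2004
G1 X124.7466 Y85.9004
G1 X143.0204 Y111.5782
G1 X160.9481 Y133.2748
G1 X176.1566 Y141.2997
M5
G00 X51.7199 Y67.8878
M3 S873
G1 X50.1757 Y104.5621 F845
G1 X50.0141 Y135.7168
G1 X51.2351 Y161.3518
G1 X53.8387 Y181.4672
G1 X57.8248 Y196.0629
M5
G00 X42.7500 Y167.5719
M3 S191
G1 X110.9113 Y167.5719 F2004
G1 X110.9113 Y63.1865
G1 X42.7500 Y63.1865
G1 X42.7500 Y167.5719
M5
G00 X101.6892 Y33.7649
M3 S873
G1 X96.2301 Y50.5662 F845
G1 X81.9381 Y60.9500
G1 X64.2721 Y60.9500
G1 X49.9801 Y50.5662
G1 X44.5210 Y33.7649
G1 X49.9801 Y16.9636
G1 X64.2721 Y6.5798
G1 X81.9381 Y6.5798
G1 X96.2301 Y16.9636
G1 X101.6892 Y33.7649
M5
G00 X95.9912 Y205.3068
M3 S477
G1 X93.7462 Y52.2444 F1988
G1 X88.7830 Y5.3524
G1 X28.0835 Y158.8318
G1 X124.1611 Y200.4987
M5

viewBox `0 0 199.4523 217.5886` with mm width/height → 1 unit = 1 mm. Flip: y_m = 217.5886 − y_svg.

**Shape 1** — `<path>` cubic bezier, stroke `#ff00ff` → engrave (S191, F2004). Control points (SVG): P0=(96.6541,156.2259), P1=(111.4119,166.8275), P2=(154.3936,72.8871), P3=(176.1566,76.2889); sampled at t=k/5. Machine vertices: (96.6541,61.3627) → (108.5001,65.9317) → (124.7466,85.9004) → (143.0204,111.5782) → (160.9481,133.2748) → (176.1566,141.2997). Open path.

**Shape 2** — `<path>` quadratic bezier, stroke `#000000` → cut (S873, F845). Control points (SVG): P0=(51.7199,149.7008), P1=(46.1312,51.1155), P2=(57.8248,21.5257); sampled at t=k/5. Machine vertices: (51.7199,67.8878) → (50.1757,104.5621) → (50.0141,135.7168) → (51.2351,161.3518) → (53.8387,181.4672) → (57.8248,196.0629). Open path.

**Shape 3** — `<path>` rectangle, stroke `#ff00ff` → engrave (S191, F2004). Machine vertices: (42.7500,167.5719) → (110.9113,167.5719) → (110.9113,63.1865) → (42.7500,63.1865) → (42.7500,167.5719). Closed: final G1 returns to the first vertex.

**Shape 4** — `<circle>` circle, stroke `#000000` → cut (S873, F845). Machine vertices: (101.6892,33.7649) → (96.2301,50.5662) → (81.9381,60.9500) → (64.2721,60.9500) → (49.9801,50.5662) → (44.5210,33.7649) → (49.9801,16.9636) → (64.2721,6.5798) → (81.9381,6.5798) → (96.2301,16.9636) → (101.6892,33.7649). Closed: final G1 returns to the first vertex.

**Shape 5** — `<polyline>` open polyline, stroke `#ff0000` → score (S477, F1988). Machine vertices: (95.9912,205.3068) → (93.7462,52.2444) → (88.7830,5.3524) → (28.0835,158.8318) → (124.1611,200.4987). Open path.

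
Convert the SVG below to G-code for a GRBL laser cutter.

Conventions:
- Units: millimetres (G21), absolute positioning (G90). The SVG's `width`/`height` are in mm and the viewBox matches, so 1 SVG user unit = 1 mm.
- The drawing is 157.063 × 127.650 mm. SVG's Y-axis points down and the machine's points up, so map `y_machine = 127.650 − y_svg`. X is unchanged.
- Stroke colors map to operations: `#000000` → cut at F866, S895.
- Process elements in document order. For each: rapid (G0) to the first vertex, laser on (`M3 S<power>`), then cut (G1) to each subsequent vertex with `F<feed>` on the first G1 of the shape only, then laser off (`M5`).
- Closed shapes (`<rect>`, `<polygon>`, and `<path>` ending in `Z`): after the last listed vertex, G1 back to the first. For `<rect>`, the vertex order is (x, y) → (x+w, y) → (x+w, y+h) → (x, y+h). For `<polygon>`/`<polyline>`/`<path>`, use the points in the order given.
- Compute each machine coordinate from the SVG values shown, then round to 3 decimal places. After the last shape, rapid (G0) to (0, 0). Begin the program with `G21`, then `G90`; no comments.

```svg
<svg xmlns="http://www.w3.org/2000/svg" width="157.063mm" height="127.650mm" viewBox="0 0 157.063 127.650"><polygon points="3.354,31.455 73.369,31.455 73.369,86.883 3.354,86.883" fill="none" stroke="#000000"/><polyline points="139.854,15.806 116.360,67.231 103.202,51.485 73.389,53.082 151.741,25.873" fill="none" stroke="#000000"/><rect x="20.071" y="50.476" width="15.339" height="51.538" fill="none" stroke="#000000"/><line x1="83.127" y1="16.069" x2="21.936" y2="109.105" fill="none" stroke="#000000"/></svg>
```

viewBox `0 0 157.063 127.650` with mm width/height → 1 unit = 1 mm. Flip: y_m = 127.650 − y_svg.

**Shape 1** — `<polygon>` rectangle, stroke `#000000` → cut (S895, F866). Machine vertices: (3.354,96.195) → (73.369,96.195) → (73.369,40.767) → (3.354,40.767) → (3.354,96.195). Closed: final G1 returns to the first vertex.

**Shape 2** — `<polyline>` open polyline, stroke `#000000` → cut (S895, F866). Machine vertices: (139.854,111.844) → (116.360,60.419) → (103.202,76.165) → (73.389,74.568) → (151.741,101.777). Open path.

**Shape 3** — `<rect>` rectangle, stroke `#000000` → cut (S895, F866). Machine vertices: (20.071,77.174) → (35.410,77.174) → (35.410,25.636) → (20.071,25.636) → (20.071,77.174). Closed: final G1 returns to the first vertex.

**Shape 4** — `<line>` line segment, stroke `#000000` → cut (S895, F866). Machine vertices: (83.127,111.581) → (21.936,18.545). Open path.

G21
G90
G0 X3.354 Y96.195
M3 S895
G1 X73.369 Y96.195 F866
G1 X73.369 Y40.767
G1 X3.354 Y40.767
G1 X3.354 Y96.195
M5
G0 X139.854 Y111.844
M3 S895
G1 X116.360 Y60.419 F866
G1 X103.202 Y76.165
G1 X73.389 Y74.568
G1 X151.741 Y101.777
M5
G0 X20.071 Y77.174
M3 S895
G1 X35.410 Y77.174 F866
G1 X35.410 Y25.636
G1 X20.071 Y25.636
G1 X20.071 Y77.174
M5
G0 X83.127 Y111.581
M3 S895
G1 X21.936 Y18.545 F866
M5
G0 X0.000 Y0.000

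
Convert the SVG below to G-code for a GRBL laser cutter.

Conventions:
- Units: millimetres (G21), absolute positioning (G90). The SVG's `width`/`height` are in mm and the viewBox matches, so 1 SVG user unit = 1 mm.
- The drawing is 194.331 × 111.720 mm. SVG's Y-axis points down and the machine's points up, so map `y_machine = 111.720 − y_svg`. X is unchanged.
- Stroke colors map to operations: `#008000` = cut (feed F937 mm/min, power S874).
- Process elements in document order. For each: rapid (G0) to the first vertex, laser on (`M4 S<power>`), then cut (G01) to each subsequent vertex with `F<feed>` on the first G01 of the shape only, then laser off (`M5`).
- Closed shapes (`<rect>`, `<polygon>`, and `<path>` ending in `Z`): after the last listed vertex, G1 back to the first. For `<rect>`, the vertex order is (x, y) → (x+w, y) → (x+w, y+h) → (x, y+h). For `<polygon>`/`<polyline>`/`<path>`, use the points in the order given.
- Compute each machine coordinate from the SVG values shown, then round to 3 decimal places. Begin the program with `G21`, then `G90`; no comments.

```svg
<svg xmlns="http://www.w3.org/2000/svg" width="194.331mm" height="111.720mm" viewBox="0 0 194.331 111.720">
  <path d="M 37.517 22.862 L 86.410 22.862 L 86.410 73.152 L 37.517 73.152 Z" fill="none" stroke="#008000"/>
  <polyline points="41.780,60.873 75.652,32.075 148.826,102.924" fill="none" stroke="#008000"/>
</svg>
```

viewBox `0 0 194.331 111.720` with mm width/height → 1 unit = 1 mm. Flip: y_m = 111.720 − y_svg.

**Shape 1** — `<path>` rectangle, stroke `#008000` → cut (S874, F937). Machine vertices: (37.517,88.858) → (86.410,88.858) → (86.410,38.568) → (37.517,38.568) → (37.517,88.858). Closed: final G1 returns to the first vertex.

**Shape 2** — `<polyline>` open polyline, stroke `#008000` → cut (S874, F937). Machine vertices: (41.780,50.847) → (75.652,79.645) → (148.826,8.796). Open path.

G21
G90
G0 X37.517 Y88.858
M4 S874
G01 X86.410 Y88.858 F937
G01 X86.410 Y38.568
G01 X37.517 Y38.568
G01 X37.517 Y88.858
M5
G0 X41.780 Y50.847
M4 S874
G01 X75.652 Y79.645 F937
G01 X148.826 Y8.796
M5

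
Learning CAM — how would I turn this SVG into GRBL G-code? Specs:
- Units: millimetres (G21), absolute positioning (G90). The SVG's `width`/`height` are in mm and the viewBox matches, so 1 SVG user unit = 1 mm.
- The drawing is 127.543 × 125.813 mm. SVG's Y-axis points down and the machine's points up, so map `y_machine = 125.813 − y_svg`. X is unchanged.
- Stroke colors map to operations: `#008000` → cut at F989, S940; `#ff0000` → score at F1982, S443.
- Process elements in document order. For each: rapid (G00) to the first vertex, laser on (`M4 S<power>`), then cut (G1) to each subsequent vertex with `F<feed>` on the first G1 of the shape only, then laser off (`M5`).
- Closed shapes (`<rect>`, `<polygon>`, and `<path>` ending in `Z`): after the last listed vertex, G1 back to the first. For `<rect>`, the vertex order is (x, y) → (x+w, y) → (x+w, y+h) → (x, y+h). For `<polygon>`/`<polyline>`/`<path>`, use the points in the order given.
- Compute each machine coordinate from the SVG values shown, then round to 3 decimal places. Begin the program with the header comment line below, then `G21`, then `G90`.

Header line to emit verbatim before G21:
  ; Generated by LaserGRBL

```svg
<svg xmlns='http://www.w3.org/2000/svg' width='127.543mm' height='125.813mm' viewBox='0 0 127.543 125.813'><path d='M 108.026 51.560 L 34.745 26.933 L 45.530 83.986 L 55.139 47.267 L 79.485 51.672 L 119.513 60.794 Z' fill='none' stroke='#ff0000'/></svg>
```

viewBox `0 0 127.543 125.813` with mm width/height → 1 unit = 1 mm. Flip: y_m = 125.813 − y_svg.

**Shape 1** — `<path>` closed polygon, stroke `#ff0000` → score (S443, F1982). Machine vertices: (108.026,74.253) → (34.745,98.880) → (45.530,41.827) → (55.139,78.546) → (79.485,74.141) → (119.513,65.019) → (108.026,74.253). Closed: final G1 returns to the first vertex.

; Generated by LaserGRBL
G21
G90
G00 X108.026 Y74.253
M4 S443
G1 X34.745 Y98.880 F1982
G1 X45.530 Y41.827
G1 X55.139 Y78.546
G1 X79.485 Y74.141
G1 X119.513 Y65.019
G1 X108.026 Y74.253
M5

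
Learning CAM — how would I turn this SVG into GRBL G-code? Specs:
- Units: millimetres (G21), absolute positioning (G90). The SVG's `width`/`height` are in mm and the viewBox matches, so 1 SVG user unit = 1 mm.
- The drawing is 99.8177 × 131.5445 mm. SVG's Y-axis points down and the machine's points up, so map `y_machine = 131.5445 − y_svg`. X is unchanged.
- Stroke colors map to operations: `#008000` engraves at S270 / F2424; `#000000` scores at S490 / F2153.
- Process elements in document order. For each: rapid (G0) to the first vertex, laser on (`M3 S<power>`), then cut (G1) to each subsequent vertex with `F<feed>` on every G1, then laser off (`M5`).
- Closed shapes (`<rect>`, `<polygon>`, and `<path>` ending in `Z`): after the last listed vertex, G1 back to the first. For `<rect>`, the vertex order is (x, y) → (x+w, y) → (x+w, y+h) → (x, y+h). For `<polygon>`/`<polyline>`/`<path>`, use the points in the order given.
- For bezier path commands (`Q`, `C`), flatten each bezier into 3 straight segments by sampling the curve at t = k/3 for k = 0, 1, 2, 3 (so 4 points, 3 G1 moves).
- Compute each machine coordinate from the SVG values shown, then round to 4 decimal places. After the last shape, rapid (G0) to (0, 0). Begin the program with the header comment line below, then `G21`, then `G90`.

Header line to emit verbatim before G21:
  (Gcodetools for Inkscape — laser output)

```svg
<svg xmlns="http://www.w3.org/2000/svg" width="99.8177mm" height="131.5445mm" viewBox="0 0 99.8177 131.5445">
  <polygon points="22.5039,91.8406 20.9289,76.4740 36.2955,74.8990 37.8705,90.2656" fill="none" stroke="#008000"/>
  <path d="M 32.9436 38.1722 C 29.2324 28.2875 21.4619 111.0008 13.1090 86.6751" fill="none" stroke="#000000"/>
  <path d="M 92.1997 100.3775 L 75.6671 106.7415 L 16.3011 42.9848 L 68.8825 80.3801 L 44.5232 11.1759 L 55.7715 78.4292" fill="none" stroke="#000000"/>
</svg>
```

1 u = 1 mm; y_m = 131.5445 − y.

[1] `<polygon>` regular polygon, #008000→engrave S270 F2424: (22.5039,39.7039) → (20.9289,55.0705) → (36.2955,56.6455) → (37.8705,41.2789) → (22.5039,39.7039) (closed)

[2] `<path>` cubic bezier, #000000→score S490 F2153: (32.9436,93.3723) → (28.0081,79.7850) → (21.1390,48.8294) → (13.1090,44.8694)

[3] `<path>` open polyline, #000000→score S490 F2153: (92.1997,31.1670) → (75.6671,24.8030) → (16.3011,88.5597) → (68.8825,51.1644) → (44.5232,120.3686) → (55.7715,53.1153)

(Gcodetools for Inkscape — laser output)
G21
G90
G0 X22.5039 Y39.7039
M3 S270
G1 X20.9289 Y55.0705 F2424
G1 X36.2955 Y56.6455 F2424
G1 X37.8705 Y41.2789 F2424
G1 X22.5039 Y39.7039 F2424
M5
G0 X32.9436 Y93.3723
M3 S490
G1 X28.0081 Y79.7850 F2153
G1 X21.1390 Y48.8294 F2153
G1 X13.1090 Y44.8694 F2153
M5
G0 X92.1997 Y31.1670
M3 S490
G1 X75.6671 Y24.8030 F2153
G1 X16.3011 Y88.5597 F2153
G1 X68.8825 Y51.1644 F2153
G1 X44.5232 Y120.3686 F2153
G1 X55.7715 Y53.1153 F2153
M5
G0 X0.0000 Y0.0000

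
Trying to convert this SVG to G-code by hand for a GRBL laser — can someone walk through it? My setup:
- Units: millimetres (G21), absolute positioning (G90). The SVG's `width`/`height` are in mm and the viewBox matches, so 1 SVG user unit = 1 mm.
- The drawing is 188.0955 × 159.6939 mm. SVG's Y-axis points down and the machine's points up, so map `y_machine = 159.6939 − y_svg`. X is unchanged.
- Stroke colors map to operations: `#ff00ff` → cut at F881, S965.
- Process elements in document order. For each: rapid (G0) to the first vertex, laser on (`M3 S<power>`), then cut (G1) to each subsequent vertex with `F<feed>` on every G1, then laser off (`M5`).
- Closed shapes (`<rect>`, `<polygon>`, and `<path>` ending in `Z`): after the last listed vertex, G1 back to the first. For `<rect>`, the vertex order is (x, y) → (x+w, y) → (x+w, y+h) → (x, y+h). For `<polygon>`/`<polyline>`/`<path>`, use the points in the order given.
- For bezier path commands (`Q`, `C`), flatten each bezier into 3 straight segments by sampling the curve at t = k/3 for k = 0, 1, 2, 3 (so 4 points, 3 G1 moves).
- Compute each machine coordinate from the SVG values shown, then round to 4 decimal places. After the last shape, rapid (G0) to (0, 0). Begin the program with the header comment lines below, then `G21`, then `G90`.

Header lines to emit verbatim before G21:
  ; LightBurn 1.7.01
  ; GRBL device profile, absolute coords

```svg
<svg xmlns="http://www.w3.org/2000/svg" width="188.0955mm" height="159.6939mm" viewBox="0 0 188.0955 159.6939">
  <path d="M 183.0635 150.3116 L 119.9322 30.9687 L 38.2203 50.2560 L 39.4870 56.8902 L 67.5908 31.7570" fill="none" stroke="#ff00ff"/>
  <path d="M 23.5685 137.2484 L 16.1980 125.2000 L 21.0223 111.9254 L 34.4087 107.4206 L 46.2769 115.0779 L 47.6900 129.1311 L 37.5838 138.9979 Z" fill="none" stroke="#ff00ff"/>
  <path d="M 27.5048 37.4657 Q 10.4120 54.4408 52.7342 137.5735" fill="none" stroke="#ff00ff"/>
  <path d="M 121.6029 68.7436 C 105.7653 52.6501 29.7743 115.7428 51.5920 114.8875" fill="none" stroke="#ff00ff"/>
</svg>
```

Since the viewBox matches the mm dimensions, user units are millimetres directly. The only transform is the Y-flip y_m = 159.6939 − y_svg.

Shape 1 is a open polyline drawn with `<path>`. Its stroke #ff00ff means cut at S965, F881. After flipping Y the toolpath is (183.0635,9.3823) → (119.9322,128.7252) → (38.2203,109.4379) → (39.4870,102.8037) → (67.5908,127.9369).

Shape 2 is a regular polygon drawn with `<path>`. Its stroke #ff00ff means cut at S965, F881. After flipping Y the toolpath is (23.5685,22.4455) → (16.1980,34.4939) → (21.0223,47.7685) → (34.4087,52.2733) → (46.2769,44.6160) → (47.6900,30.5628) → (37.5838,20.6960) → (23.5685,22.4455), returning to the start.

Shape 3 is a quadratic bezier drawn with `<path>`. Its stroke #ff00ff means cut at S965, F881. After flipping Y the toolpath is (27.5048,122.2282) → (22.7113,103.5606) → (31.1211,70.1914) → (52.7342,22.1204).

Shape 4 is a cubic bezier drawn with `<path>`. Its stroke #ff00ff means cut at S965, F881. After flipping Y the toolpath is (121.6029,90.9503) → (91.5646,85.9497) → (56.5268,59.9658) → (51.5920,44.8064).

; LightBurn 1.7.01
; GRBL device profile, absolute coords
G21
G90
G0 X183.0635 Y9.3823
M3 S965
G1 X119.9322 Y128.7252 F881
G1 X38.2203 Y109.4379 F881
G1 X39.4870 Y102.8037 F881
G1 X67.5908 Y127.9369 F881
M5
G0 X23.5685 Y22.4455
M3 S965
G1 X16.1980 Y34.4939 F881
G1 X21.0223 Y47.7685 F881
G1 X34.4087 Y52.2733 F881
G1 X46.2769 Y44.6160 F881
G1 X47.6900 Y30.5628 F881
G1 X37.5838 Y20.6960 F881
G1 X23.5685 Y22.4455 F881
M5
G0 X27.5048 Y122.2282
M3 S965
G1 X22.7113 Y103.5606 F881
G1 X31.1211 Y70.1914 F881
G1 X52.7342 Y22.1204 F881
M5
G0 X121.6029 Y90.9503
M3 S965
G1 X91.5646 Y85.9497 F881
G1 X56.5268 Y59.9658 F881
G1 X51.5920 Y44.8064 F881
M5
G0 X0.0000 Y0.0000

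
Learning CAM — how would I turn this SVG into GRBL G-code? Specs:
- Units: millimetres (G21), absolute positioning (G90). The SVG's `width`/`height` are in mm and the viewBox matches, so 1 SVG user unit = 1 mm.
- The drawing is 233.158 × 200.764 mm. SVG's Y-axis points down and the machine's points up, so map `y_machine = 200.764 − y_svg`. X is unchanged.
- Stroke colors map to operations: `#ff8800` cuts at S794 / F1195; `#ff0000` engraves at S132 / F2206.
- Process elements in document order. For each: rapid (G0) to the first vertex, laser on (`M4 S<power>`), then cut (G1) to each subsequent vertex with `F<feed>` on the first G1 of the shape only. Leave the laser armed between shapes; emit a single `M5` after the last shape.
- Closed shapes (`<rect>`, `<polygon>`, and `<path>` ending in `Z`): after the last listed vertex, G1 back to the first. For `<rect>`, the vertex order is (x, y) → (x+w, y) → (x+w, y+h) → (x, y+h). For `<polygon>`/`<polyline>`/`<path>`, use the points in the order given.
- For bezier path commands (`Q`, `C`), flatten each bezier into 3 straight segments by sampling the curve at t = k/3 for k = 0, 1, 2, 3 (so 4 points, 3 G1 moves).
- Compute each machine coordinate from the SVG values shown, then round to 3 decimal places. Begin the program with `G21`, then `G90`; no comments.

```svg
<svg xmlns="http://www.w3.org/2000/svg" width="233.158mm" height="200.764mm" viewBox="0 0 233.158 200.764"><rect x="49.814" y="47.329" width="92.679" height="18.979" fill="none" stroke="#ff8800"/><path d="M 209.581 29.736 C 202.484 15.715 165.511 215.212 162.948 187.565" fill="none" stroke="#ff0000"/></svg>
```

G21
G90
G0 X49.814 Y153.435
M4 S794
G1 X142.493 Y153.435 F1195
G1 X142.493 Y134.456
G1 X49.814 Y134.456
G1 X49.814 Y153.435
G0 X209.581 Y171.028
M4 S132
G1 X194.906 Y130.197 F2206
G1 X174.600 Y44.946
G1 X162.948 Y13.199
M5

viewBox `0 0 233.158 200.764` with mm width/height → 1 unit = 1 mm. Flip: y_m = 200.764 − y_svg.

**Shape 1** — `<rect>` rectangle, stroke `#ff8800` → cut (S794, F1195). Machine vertices: (49.814,153.435) → (142.493,153.435) → (142.493,134.456) → (49.814,134.456) → (49.814,153.435). Closed: final G1 returns to the first vertex.

**Shape 2** — `<path>` cubic bezier, stroke `#ff0000` → engrave (S132, F2206). Control points (SVG): P0=(209.581,29.736), P1=(202.484,15.715), P2=(165.511,215.212), P3=(162.948,187.565); sampled at t=k/3. Machine vertices: (209.581,171.028) → (194.906,130.197) → (174.600,44.946) → (162.948,13.199). Open path.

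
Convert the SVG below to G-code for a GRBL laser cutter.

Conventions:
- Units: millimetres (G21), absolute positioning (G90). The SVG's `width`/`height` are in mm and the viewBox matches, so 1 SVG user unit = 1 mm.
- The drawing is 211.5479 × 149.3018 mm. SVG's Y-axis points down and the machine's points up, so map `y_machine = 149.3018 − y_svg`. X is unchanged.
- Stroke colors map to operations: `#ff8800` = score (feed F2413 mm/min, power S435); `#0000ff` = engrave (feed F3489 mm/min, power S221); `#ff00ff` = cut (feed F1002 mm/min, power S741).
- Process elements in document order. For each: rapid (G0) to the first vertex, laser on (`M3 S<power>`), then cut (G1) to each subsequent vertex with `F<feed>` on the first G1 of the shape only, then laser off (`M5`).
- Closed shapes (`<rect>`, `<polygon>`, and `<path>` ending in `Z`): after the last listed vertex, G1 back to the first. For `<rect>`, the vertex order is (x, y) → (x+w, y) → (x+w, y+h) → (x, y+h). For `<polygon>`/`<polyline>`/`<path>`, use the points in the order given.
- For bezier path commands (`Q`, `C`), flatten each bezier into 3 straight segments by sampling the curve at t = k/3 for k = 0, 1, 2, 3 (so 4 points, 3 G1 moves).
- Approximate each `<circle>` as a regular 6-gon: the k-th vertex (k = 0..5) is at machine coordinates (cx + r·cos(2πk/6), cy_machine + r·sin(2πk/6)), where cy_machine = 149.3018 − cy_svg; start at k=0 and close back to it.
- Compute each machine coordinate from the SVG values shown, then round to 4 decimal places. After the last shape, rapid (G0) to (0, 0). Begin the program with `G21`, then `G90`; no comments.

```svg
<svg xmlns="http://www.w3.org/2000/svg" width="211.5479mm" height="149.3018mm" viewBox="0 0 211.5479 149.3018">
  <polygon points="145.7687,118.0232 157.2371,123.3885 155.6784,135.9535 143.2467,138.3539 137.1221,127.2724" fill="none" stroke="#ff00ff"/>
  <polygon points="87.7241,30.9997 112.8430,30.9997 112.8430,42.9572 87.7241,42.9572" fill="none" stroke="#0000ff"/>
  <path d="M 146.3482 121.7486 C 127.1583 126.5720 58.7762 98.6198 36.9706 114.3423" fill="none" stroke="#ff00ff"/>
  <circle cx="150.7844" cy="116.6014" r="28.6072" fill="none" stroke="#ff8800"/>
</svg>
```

G21
G90
G0 X145.7687 Y31.2786
M3 S741
G1 X157.2371 Y25.9133 F1002
G1 X155.6784 Y13.3483
G1 X143.2467 Y10.9479
G1 X137.1221 Y22.0294
G1 X145.7687 Y31.2786
M5
G0 X87.7241 Y118.3021
M3 S221
G1 X112.8430 Y118.3021 F3489
G1 X112.8430 Y106.3446
G1 X87.7241 Y106.3446
G1 X87.7241 Y118.3021
M5
G0 X146.3482 Y27.5532
M3 S741
G1 X114.3079 Y30.8235 F1002
G1 X70.7547 Y38.9553
G1 X36.9706 Y34.9595
M5
G0 X179.3916 Y32.7004
M3 S435
G1 X165.0880 Y57.4750 F2413
G1 X136.4808 Y57.4750
G1 X122.1772 Y32.7004
G1 X136.4808 Y7.9258
G1 X165.0880 Y7.9258
G1 X179.3916 Y32.7004
M5
G0 X0.0000 Y0.0000

1 u = 1 mm; y_m = 149.3018 − y.

[1] `<polygon>` regular polygon, #ff00ff→cut S741 F1002: (145.7687,31.2786) → (157.2371,25.9133) → (155.6784,13.3483) → (143.2467,10.9479) → (137.1221,22.0294) → (145.7687,31.2786) (closed)

[2] `<polygon>` rectangle, #0000ff→engrave S221 F3489: (87.7241,118.3021) → (112.8430,118.3021) → (112.8430,106.3446) → (87.7241,106.3446) → (87.7241,118.3021) (closed)

[3] `<path>` cubic bezier, #ff00ff→cut S741 F1002: (146.3482,27.5532) → (114.3079,30.8235) → (70.7547,38.9553) → (36.9706,34.9595)

[4] `<circle>` circle, #ff8800→score S435 F2413: (179.3916,32.7004) → (165.0880,57.4750) → (136.4808,57.4750) → (122.1772,32.7004) → (136.4808,7.9258) → (165.0880,7.9258) → (179.3916,32.7004) (closed)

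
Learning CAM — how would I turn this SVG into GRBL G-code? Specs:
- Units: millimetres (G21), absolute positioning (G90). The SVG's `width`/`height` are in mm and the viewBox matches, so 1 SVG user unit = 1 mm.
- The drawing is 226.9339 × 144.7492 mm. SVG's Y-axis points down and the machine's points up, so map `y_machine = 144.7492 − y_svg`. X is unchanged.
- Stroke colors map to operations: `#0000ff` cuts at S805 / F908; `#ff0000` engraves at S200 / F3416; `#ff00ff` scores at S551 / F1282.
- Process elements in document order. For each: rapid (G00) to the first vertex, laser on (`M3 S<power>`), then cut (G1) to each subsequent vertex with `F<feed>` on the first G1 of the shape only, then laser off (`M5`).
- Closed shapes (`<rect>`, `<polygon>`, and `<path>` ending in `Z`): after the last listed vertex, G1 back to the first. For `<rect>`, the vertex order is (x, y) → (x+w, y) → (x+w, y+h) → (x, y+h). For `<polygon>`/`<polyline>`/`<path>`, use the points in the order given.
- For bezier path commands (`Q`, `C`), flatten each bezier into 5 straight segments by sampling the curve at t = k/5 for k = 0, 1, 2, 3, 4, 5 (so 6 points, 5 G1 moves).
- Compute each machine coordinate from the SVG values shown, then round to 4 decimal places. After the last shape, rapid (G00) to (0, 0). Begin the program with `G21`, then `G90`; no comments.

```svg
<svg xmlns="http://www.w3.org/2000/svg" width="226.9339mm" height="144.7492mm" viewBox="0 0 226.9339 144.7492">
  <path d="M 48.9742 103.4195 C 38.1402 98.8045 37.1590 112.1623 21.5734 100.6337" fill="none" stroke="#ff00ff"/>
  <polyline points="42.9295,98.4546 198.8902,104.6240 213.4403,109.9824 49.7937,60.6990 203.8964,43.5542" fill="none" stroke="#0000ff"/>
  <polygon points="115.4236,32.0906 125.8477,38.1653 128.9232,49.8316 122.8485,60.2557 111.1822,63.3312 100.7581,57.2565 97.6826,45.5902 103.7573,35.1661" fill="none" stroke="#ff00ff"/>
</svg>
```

G21
G90
G00 X48.9742 Y41.3297
M3 S551
G1 X43.4605 Y42.2848 F1282
G1 X39.1375 Y40.9837
G1 X34.8313 Y39.4837
G1 X29.3679 Y39.8418
G1 X21.5734 Y44.1155
M5
G00 X42.9295 Y46.2946
M3 S805
G1 X198.8902 Y40.1252 F908
G1 X213.4403 Y34.7668
G1 X49.7937 Y84.0502
G1 X203.8964 Y101.1950
M5
G00 X115.4236 Y112.6586
M3 S551
G1 X125.8477 Y106.5839 F1282
G1 X128.9232 Y94.9176
G1 X122.8485 Y84.4935
G1 X111.1822 Y81.4180
G1 X100.7581 Y87.4927
G1 X97.6826 Y99.1590
G1 X103.7573 Y109.5831
G1 X115.4236 Y112.6586
M5
G00 X0.0000 Y0.0000

1 u = 1 mm; y_m = 144.7492 − y.

[1] `<path>` cubic bezier, #ff00ff→score S551 F1282: (48.9742,41.3297) → (43.4605,42.2848) → (39.1375,40.9837) → (34.8313,39.4837) → (29.3679,39.8418) → (21.5734,44.1155)

[2] `<polyline>` open polyline, #0000ff→cut S805 F908: (42.9295,46.2946) → (198.8902,40.1252) → (213.4403,34.7668) → (49.7937,84.0502) → (203.8964,101.1950)

[3] `<polygon>` regular polygon, #ff00ff→score S551 F1282: (115.4236,112.6586) → (125.8477,106.5839) → (128.9232,94.9176) → (122.8485,84.4935) → (111.1822,81.4180) → (100.7581,87.4927) → (97.6826,99.1590) → (103.7573,109.5831) → (115.4236,112.6586) (closed)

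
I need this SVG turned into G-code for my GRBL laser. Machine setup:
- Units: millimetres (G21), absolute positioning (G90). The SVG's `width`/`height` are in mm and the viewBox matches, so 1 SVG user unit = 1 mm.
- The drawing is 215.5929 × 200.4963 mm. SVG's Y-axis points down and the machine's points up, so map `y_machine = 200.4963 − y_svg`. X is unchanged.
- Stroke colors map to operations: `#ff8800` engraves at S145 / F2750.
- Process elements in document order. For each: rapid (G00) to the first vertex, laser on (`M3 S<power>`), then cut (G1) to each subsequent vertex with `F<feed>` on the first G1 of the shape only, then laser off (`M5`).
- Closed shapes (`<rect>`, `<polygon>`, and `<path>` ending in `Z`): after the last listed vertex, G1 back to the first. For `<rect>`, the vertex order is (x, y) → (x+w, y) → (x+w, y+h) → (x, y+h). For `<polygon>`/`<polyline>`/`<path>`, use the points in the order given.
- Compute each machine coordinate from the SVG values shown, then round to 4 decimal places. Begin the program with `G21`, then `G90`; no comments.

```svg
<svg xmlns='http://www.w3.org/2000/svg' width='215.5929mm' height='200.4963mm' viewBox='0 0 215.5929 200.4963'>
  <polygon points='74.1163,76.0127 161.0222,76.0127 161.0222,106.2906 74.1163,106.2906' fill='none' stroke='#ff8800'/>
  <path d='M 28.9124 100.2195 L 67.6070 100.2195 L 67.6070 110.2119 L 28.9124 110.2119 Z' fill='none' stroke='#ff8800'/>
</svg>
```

G21
G90
G00 X74.1163 Y124.4836
M3 S145
G1 X161.0222 Y124.4836 F2750
G1 X161.0222 Y94.2057
G1 X74.1163 Y94.2057
G1 X74.1163 Y124.4836
M5
G00 X28.9124 Y100.2768
M3 S145
G1 X67.6070 Y100.2768 F2750
G1 X67.6070 Y90.2844
G1 X28.9124 Y90.2844
G1 X28.9124 Y100.2768
M5

Since the viewBox matches the mm dimensions, user units are millimetres directly. The only transform is the Y-flip y_m = 200.4963 − y_svg.

Shape 1 is a rectangle drawn with `<polygon>`. Its stroke #ff8800 means engrave at S145, F2750. After flipping Y the toolpath is (74.1163,124.4836) → (161.0222,124.4836) → (161.0222,94.2057) → (74.1163,94.2057) → (74.1163,124.4836), returning to the start.

Shape 2 is a rectangle drawn with `<path>`. Its stroke #ff8800 means engrave at S145, F2750. After flipping Y the toolpath is (28.9124,100.2768) → (67.6070,100.2768) → (67.6070,90.2844) → (28.9124,90.2844) → (28.9124,100.2768), returning to the start.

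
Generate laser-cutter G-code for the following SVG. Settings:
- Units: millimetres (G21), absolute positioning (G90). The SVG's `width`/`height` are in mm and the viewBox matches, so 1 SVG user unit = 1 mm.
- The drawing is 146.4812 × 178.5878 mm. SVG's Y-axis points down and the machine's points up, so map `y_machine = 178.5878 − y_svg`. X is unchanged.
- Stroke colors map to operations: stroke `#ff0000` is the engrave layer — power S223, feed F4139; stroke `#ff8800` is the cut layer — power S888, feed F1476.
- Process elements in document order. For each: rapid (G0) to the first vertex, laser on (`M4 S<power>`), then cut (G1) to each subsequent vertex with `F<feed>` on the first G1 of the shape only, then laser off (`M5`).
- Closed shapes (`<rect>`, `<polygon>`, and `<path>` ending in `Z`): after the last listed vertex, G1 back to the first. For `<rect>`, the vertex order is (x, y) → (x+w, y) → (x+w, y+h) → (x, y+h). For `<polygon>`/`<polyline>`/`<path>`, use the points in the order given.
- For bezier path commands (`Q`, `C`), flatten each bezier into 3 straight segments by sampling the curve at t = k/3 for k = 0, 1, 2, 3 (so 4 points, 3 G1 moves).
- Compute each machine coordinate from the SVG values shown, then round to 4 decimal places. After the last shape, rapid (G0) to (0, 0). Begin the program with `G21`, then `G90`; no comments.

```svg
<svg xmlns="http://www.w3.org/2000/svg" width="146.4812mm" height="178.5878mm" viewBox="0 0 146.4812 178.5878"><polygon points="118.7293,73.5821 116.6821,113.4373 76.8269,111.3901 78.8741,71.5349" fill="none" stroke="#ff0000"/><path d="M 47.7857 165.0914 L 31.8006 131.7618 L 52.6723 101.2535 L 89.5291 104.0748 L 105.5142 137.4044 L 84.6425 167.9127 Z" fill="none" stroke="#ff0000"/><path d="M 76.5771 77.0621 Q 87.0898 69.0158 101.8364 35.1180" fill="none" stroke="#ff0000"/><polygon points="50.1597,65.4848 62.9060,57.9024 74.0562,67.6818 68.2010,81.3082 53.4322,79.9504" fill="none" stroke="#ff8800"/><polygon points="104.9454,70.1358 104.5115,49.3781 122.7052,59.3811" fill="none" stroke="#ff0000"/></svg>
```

1 u = 1 mm; y_m = 178.5878 − y.

[1] `<polygon>` regular polygon, #ff0000→engrave S223 F4139: (118.7293,105.0057) → (116.6821,65.1505) → (76.8269,67.1977) → (78.8741,107.0529) → (118.7293,105.0057) (closed)

[2] `<path>` regular polygon, #ff0000→engrave S223 F4139: (47.7857,13.4964) → (31.8006,46.8260) → (52.6723,77.3343) → (89.5291,74.5130) → (105.5142,41.1834) → (84.6425,10.6751) → (47.7857,13.4964) (closed)

[3] `<path>` quadratic bezier, #ff0000→engrave S223 F4139: (76.5771,101.5257) → (84.0560,109.7623) → (92.4758,123.7437) → (101.8364,143.4698)

[4] `<polygon>` regular polygon, #ff8800→cut S888 F1476: (50.1597,113.1030) → (62.9060,120.6854) → (74.0562,110.9060) → (68.2010,97.2796) → (53.4322,98.6374) → (50.1597,113.1030) (closed)

[5] `<polygon>` regular polygon, #ff0000→engrave S223 F4139: (104.9454,108.4520) → (104.5115,129.2097) → (122.7052,119.2067) → (104.9454,108.4520) (closed)

G21
G90
G0 X118.7293 Y105.0057
M4 S223
G1 X116.6821 Y65.1505 F4139
G1 X76.8269 Y67.1977
G1 X78.8741 Y107.0529
G1 X118.7293 Y105.0057
M5
G0 X47.7857 Y13.4964
M4 S223
G1 X31.8006 Y46.8260 F4139
G1 X52.6723 Y77.3343
G1 X89.5291 Y74.5130
G1 X105.5142 Y41.1834
G1 X84.6425 Y10.6751
G1 X47.7857 Y13.4964
M5
G0 X76.5771 Y101.5257
M4 S223
G1 X84.0560 Y109.7623 F4139
G1 X92.4758 Y123.7437
G1 X101.8364 Y143.4698
M5
G0 X50.1597 Y113.1030
M4 S888
G1 X62.9060 Y120.6854 F1476
G1 X74.0562 Y110.9060
G1 X68.2010 Y97.2796
G1 X53.4322 Y98.6374
G1 X50.1597 Y113.1030
M5
G0 X104.9454 Y108.4520
M4 S223
G1 X104.5115 Y129.2097 F4139
G1 X122.7052 Y119.2067
G1 X104.9454 Y108.4520
M5
G0 X0.0000 Y0.0000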